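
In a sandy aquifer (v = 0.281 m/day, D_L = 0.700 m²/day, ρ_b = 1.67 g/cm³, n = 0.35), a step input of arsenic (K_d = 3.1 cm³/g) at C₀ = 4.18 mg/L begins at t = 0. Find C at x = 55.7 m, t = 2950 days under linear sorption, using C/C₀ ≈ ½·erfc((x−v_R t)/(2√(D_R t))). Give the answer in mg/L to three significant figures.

1.76 mg/L

Retardation factor R = 1 + ρ_b·K_d/n = 1 + 1.67 × 3.1/0.35 = 15.79.
Sorption retards both mechanisms: v_R = v/R = 0.01780 m/day, D_R = D/R = 0.04433 m²/day.
v_R·t = 0.01780 × 2950 = 52.51 m; 2√(D_R t) = 22.87 m; argument = (55.7 − 52.51)/22.87 = 0.1395.
C = C₀ × ½·erfc(0.1395) = 4.18 × 0.4218 = 1.76 mg/L.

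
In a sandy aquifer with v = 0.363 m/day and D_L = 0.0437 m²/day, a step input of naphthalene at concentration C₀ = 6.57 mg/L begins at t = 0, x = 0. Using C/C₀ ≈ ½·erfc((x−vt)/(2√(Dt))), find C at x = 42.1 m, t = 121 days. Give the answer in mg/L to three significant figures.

4.68 mg/L

For a continuous step input, C/C₀ ≈ ½·erfc((x−vt)/(2√(Dt))).
vt = 0.363 × 121 = 43.923 m and 2√(Dt) = 2√(0.0437 × 121) = 4.599 m.
Argument (x−vt)/(2√(Dt)) = (42.1 − 43.923)/4.599 = -0.3964; ½·erfc(-0.3964) = 0.7125.
C = 6.57 × 0.7125 = 4.68 mg/L.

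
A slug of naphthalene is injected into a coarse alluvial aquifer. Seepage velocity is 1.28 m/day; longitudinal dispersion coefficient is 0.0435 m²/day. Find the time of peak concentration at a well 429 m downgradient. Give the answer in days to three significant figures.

For the 1D instantaneous-source solution, setting ∂C/∂t = 0 at fixed x gives v²t² + 2Dt − x² = 0, so t = (√(D² + v²x²) − D)/v².
√(D² + v²x²) = √(0.0435² + 1.28² × 429²) = 549.1; v² = 1.6384.
t = (549.1 − 0.0435)/1.6384 = 335 days (vs. the pure-advection estimate x/v = 335 d).

335 days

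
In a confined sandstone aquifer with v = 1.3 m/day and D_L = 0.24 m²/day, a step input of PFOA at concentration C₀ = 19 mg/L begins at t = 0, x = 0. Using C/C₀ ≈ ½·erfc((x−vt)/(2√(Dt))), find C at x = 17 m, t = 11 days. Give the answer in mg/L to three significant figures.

For a continuous step input, C/C₀ ≈ ½·erfc((x−vt)/(2√(Dt))).
vt = 1.3 × 11 = 14.3 m and 2√(Dt) = 2√(0.24 × 11) = 3.250 m.
Argument (x−vt)/(2√(Dt)) = (17 − 14.3)/3.250 = 0.8308; ½·erfc(0.8308) = 0.1200.
C = 19 × 0.1200 = 2.28 mg/L.

2.28 mg/L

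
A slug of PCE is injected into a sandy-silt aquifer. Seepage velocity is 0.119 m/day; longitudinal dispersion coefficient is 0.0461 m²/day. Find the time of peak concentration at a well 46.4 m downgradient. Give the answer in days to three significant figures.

387 days

For the 1D instantaneous-source solution, setting ∂C/∂t = 0 at fixed x gives v²t² + 2Dt − x² = 0, so t = (√(D² + v²x²) − D)/v².
√(D² + v²x²) = √(0.0461² + 0.119² × 46.4²) = 5.522; v² = 0.014161.
t = (5.522 − 0.0461)/0.014161 = 387 days (vs. the pure-advection estimate x/v = 390 d).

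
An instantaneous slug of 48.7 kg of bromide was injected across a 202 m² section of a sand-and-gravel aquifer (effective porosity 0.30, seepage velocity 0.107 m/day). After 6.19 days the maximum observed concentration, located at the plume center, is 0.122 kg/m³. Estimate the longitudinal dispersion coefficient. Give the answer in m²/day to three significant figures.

0.558 m²/day

At the plume center C_max = M/(n_e·A·√(4πDt)), so D = M²/(4πt·(n_e·A·C_max)²).
n_e·A·C_max = 0.30 × 202 × 0.122 = 7.393 kg/m.
D = 48.7²/(4π × 6.19 × 7.393²) = 0.558 m²/day.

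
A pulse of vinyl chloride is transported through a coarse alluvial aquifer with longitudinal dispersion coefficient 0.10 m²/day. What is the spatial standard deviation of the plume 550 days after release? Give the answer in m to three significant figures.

10.5 m

Dispersive spreading gives a Gaussian with σ² = 2Dt; advection only shifts the center.
σ = √(2 × 0.10 × 550) = 10.5 m.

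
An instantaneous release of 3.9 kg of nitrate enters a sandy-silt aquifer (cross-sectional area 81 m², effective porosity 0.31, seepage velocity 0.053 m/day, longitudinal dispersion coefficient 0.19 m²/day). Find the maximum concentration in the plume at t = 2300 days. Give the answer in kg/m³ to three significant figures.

The peak of an instantaneous 1D plume sits at x = vt; there the Gaussian factor is 1 and C_max = M/(n_e·A·√(4πDt)), where n_e·A is the pore area the mass is dissolved in.
√(4πDt) = √(4π × 0.19 × 2300) = 74.10 m, so C_max = 3.9/(0.31 × 81 × 74.10) = 0.00210 kg/m³.

0.00210 kg/m³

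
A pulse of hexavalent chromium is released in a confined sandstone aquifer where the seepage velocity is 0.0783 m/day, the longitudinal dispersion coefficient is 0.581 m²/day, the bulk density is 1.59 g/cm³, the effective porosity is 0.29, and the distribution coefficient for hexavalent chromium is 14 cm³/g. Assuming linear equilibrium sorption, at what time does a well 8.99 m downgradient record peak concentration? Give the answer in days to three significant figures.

Retardation factor R = 1 + ρ_b·K_d/n = 1 + 1.59 × 14/0.29 = 77.76.
Sorption retards both mechanisms: v_R = v/R = 0.001007 m/day, D_R = D/R = 0.007472 m²/day.
Peak time from v_R²t² + 2D_R t − x² = 0: t = (√(D_R² + v_R²x²) − D_R)/v_R².
√(D_R² + v_R²x²) = √(0.007472² + 0.001007² × 8.99²) = 0.01174; v_R² = 1.014e-06.
t = (0.01174 − 0.007472)/1.014e-06 = 4210 days.

4210 days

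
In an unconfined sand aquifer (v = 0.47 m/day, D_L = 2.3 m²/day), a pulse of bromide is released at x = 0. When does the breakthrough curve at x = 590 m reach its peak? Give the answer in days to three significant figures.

For the 1D instantaneous-source solution, setting ∂C/∂t = 0 at fixed x gives v²t² + 2Dt − x² = 0, so t = (√(D² + v²x²) − D)/v².
√(D² + v²x²) = √(2.3² + 0.47² × 590²) = 277.3; v² = 0.2209.
t = (277.3 − 2.3)/0.2209 = 1240 days (vs. the pure-advection estimate x/v = 1260 d).

1240 days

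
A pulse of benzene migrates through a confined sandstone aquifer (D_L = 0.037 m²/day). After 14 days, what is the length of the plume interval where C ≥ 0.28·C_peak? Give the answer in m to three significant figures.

The plume is Gaussian with σ = √(2Dt) = √(2 × 0.037 × 14) = 1.018 m.
C/C_peak = exp(−Δx²/(2σ²)) = 0.28 ⇒ Δx = σ·√(−2 ln 0.28) = 1.018 × 1.596 = 1.625 m.
Width = 2Δx = 3.25 m.

3.25 m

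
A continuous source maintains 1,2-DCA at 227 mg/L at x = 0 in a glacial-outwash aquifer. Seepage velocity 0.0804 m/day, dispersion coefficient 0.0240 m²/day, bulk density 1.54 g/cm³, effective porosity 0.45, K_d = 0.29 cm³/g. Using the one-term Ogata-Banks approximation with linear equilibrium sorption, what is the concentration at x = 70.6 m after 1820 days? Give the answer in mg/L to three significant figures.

151 mg/L

Retardation factor R = 1 + ρ_b·K_d/n = 1 + 1.54 × 0.29/0.45 = 1.992.
Sorption retards both mechanisms: v_R = v/R = 0.04036 m/day, D_R = D/R = 0.01205 m²/day.
v_R·t = 0.04036 × 1820 = 73.4552 m; 2√(D_R t) = 9.366 m; argument = (70.6 − 73.4552)/9.366 = -0.3048.
C = C₀ × ½·erfc(-0.3048) = 227 × 0.6668 = 151 mg/L.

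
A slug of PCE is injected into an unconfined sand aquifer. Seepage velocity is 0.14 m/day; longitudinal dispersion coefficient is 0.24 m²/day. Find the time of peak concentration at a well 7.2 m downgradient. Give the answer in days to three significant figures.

40.6 days

For the 1D instantaneous-source solution, setting ∂C/∂t = 0 at fixed x gives v²t² + 2Dt − x² = 0, so t = (√(D² + v²x²) − D)/v².
√(D² + v²x²) = √(0.24² + 0.14² × 7.2²) = 1.036; v² = 0.0196.
t = (1.036 − 0.24)/0.0196 = 40.6 days (vs. the pure-advection estimate x/v = 51.4 d).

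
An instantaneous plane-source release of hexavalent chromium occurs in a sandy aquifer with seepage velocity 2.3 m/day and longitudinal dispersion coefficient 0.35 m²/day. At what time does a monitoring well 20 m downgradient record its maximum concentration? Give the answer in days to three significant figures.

For the 1D instantaneous-source solution, setting ∂C/∂t = 0 at fixed x gives v²t² + 2Dt − x² = 0, so t = (√(D² + v²x²) − D)/v².
√(D² + v²x²) = √(0.35² + 2.3² × 20²) = 46.00; v² = 5.29.
t = (46.00 − 0.35)/5.29 = 8.63 days (vs. the pure-advection estimate x/v = 8.70 d).

8.63 days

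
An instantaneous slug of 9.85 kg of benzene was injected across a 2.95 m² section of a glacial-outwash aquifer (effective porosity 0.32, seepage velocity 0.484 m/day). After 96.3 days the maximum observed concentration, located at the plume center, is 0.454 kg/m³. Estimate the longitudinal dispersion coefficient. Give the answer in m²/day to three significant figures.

0.436 m²/day

At the plume center C_max = M/(n_e·A·√(4πDt)), so D = M²/(4πt·(n_e·A·C_max)²).
n_e·A·C_max = 0.32 × 2.95 × 0.454 = 0.4286 kg/m.
D = 9.85²/(4π × 96.3 × 0.4286²) = 0.436 m²/day.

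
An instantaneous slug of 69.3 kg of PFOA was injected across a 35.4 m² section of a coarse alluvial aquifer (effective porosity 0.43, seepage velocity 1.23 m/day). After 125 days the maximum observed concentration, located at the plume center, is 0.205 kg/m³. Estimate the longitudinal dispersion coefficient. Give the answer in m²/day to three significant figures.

0.314 m²/day

At the plume center C_max = M/(n_e·A·√(4πDt)), so D = M²/(4πt·(n_e·A·C_max)²).
n_e·A·C_max = 0.43 × 35.4 × 0.205 = 3.121 kg/m.
D = 69.3²/(4π × 125 × 3.121²) = 0.314 m²/day.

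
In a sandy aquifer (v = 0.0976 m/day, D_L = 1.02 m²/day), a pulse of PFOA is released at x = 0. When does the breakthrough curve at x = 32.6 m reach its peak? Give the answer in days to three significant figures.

For the 1D instantaneous-source solution, setting ∂C/∂t = 0 at fixed x gives v²t² + 2Dt − x² = 0, so t = (√(D² + v²x²) − D)/v².
√(D² + v²x²) = √(1.02² + 0.0976² × 32.6²) = 3.341; v² = 0.00952576.
t = (3.341 − 1.02)/0.00952576 = 244 days (vs. the pure-advection estimate x/v = 334 d).

244 days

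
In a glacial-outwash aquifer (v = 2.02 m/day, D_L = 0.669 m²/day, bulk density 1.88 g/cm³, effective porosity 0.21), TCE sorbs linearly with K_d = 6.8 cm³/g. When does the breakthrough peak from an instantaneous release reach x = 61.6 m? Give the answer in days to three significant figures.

1880 days

Retardation factor R = 1 + ρ_b·K_d/n = 1 + 1.88 × 6.8/0.21 = 61.88.
Sorption retards both mechanisms: v_R = v/R = 0.03264 m/day, D_R = D/R = 0.01081 m²/day.
Peak time from v_R²t² + 2D_R t − x² = 0: t = (√(D_R² + v_R²x²) − D_R)/v_R².
√(D_R² + v_R²x²) = √(0.01081² + 0.03264² × 61.6²) = 2.011; v_R² = 0.001065.
t = (2.011 − 0.01081)/0.001065 = 1880 days.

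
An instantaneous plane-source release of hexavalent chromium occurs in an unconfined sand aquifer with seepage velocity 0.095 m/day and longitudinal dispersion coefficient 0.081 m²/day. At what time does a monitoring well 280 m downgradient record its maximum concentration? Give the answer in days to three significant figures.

For the 1D instantaneous-source solution, setting ∂C/∂t = 0 at fixed x gives v²t² + 2Dt − x² = 0, so t = (√(D² + v²x²) − D)/v².
√(D² + v²x²) = √(0.081² + 0.095² × 280²) = 26.60; v² = 0.009025.
t = (26.60 − 0.081)/0.009025 = 2940 days (vs. the pure-advection estimate x/v = 2950 d).

2940 days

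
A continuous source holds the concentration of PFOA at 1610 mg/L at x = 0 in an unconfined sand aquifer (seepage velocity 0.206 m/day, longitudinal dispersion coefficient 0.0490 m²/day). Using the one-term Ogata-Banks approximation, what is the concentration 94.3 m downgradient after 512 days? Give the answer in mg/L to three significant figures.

For a continuous step input, C/C₀ ≈ ½·erfc((x−vt)/(2√(Dt))).
vt = 0.206 × 512 = 105.472 m and 2√(Dt) = 2√(0.0490 × 512) = 10.02 m.
Argument (x−vt)/(2√(Dt)) = (94.3 − 105.472)/10.02 = -1.115; ½·erfc(-1.115) = 0.9426.
C = 1610 × 0.9426 = 1520 mg/L.

1520 mg/L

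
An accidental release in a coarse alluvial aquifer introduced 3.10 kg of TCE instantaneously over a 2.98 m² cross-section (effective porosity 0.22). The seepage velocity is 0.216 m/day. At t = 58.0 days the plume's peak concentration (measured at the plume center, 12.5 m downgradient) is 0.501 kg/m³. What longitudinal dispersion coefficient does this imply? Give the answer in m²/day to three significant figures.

At the plume center C_max = M/(n_e·A·√(4πDt)), so D = M²/(4πt·(n_e·A·C_max)²).
n_e·A·C_max = 0.22 × 2.98 × 0.501 = 0.3285 kg/m.
D = 3.10²/(4π × 58.0 × 0.3285²) = 0.122 m²/day.

0.122 m²/day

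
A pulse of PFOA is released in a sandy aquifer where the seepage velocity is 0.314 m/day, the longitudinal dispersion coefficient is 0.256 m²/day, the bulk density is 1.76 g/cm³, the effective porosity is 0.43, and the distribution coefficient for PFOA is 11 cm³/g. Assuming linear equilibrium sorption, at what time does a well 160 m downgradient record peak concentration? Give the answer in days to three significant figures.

Retardation factor R = 1 + ρ_b·K_d/n = 1 + 1.76 × 11/0.43 = 46.02.
Sorption retards both mechanisms: v_R = v/R = 0.006823 m/day, D_R = D/R = 0.005563 m²/day.
Peak time from v_R²t² + 2D_R t − x² = 0: t = (√(D_R² + v_R²x²) − D_R)/v_R².
√(D_R² + v_R²x²) = √(0.005563² + 0.006823² × 160²) = 1.092; v_R² = 4.655e-05.
t = (1.092 − 0.005563)/4.655e-05 = 23300 days.

23300 days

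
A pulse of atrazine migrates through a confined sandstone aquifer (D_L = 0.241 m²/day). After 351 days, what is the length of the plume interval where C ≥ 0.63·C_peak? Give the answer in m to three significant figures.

25.0 m

The plume is Gaussian with σ = √(2Dt) = √(2 × 0.241 × 351) = 13.01 m.
C/C_peak = exp(−Δx²/(2σ²)) = 0.63 ⇒ Δx = σ·√(−2 ln 0.63) = 13.01 × 0.9613 = 12.51 m.
Width = 2Δx = 25.0 m.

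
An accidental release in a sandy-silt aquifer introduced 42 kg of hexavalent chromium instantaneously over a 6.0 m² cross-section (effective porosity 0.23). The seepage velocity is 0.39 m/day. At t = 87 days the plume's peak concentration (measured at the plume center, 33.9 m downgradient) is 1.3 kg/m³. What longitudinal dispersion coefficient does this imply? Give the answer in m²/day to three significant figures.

0.501 m²/day

At the plume center C_max = M/(n_e·A·√(4πDt)), so D = M²/(4πt·(n_e·A·C_max)²).
n_e·A·C_max = 0.23 × 6.0 × 1.3 = 1.794 kg/m.
D = 42²/(4π × 87 × 1.794²) = 0.501 m²/day.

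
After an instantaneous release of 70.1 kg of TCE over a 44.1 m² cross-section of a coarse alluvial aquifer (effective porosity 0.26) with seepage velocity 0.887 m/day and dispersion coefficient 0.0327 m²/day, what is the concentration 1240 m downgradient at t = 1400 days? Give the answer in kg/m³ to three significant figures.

For an instantaneous plane source, C(x,t) = M/(n_e·A·√(4πDt)) · exp(−(x−vt)²/(4Dt)), with n_e·A the pore (flow) area.
Plume center vt = 0.887 × 1400 = 1241.8 m, so the well at 1240 m is 1.8 m upgradient of the peak.
√(4πDt) = 23.99 m, giving peak height M/(n_e·A·√(4πDt)) = 70.1/(0.26 × 44.1 × 23.99) = 0.2548 kg/m³.
(x−vt)²/(4Dt) = (-1.8)²/(4 × 0.0327 × 1400) = 0.01769; exp(−0.01769) = 0.9825.
C = 0.2548 × 0.9825 = 0.250 kg/m³.

0.250 kg/m³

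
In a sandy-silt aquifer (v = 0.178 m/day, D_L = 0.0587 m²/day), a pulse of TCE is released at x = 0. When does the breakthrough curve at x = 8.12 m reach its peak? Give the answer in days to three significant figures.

43.8 days

For the 1D instantaneous-source solution, setting ∂C/∂t = 0 at fixed x gives v²t² + 2Dt − x² = 0, so t = (√(D² + v²x²) − D)/v².
√(D² + v²x²) = √(0.0587² + 0.178² × 8.12²) = 1.447; v² = 0.031684.
t = (1.447 − 0.0587)/0.031684 = 43.8 days (vs. the pure-advection estimate x/v = 45.6 d).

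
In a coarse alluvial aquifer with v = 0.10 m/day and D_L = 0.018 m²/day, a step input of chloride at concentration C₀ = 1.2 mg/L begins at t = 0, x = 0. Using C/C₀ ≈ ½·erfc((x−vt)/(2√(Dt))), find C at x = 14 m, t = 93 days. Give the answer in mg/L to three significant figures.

0.00613 mg/L

For a continuous step input, C/C₀ ≈ ½·erfc((x−vt)/(2√(Dt))).
vt = 0.10 × 93 = 9.3 m and 2√(Dt) = 2√(0.018 × 93) = 2.588 m.
Argument (x−vt)/(2√(Dt)) = (14 − 9.3)/2.588 = 1.816; ½·erfc(1.816) = 0.005111.
C = 1.2 × 0.005111 = 0.00613 mg/L.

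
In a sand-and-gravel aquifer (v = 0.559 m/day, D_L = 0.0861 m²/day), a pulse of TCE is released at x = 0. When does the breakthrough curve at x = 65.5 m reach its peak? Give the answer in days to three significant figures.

For the 1D instantaneous-source solution, setting ∂C/∂t = 0 at fixed x gives v²t² + 2Dt − x² = 0, so t = (√(D² + v²x²) − D)/v².
√(D² + v²x²) = √(0.0861² + 0.559² × 65.5²) = 36.61; v² = 0.312481.
t = (36.61 − 0.0861)/0.312481 = 117 days (vs. the pure-advection estimate x/v = 117 d).

117 days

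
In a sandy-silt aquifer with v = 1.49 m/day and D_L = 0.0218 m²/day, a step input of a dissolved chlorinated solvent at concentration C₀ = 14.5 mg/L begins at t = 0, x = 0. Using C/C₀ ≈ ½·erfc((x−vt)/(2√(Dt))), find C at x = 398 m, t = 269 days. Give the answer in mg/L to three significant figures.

For a continuous step input, C/C₀ ≈ ½·erfc((x−vt)/(2√(Dt))).
vt = 1.49 × 269 = 400.81 m and 2√(Dt) = 2√(0.0218 × 269) = 4.843 m.
Argument (x−vt)/(2√(Dt)) = (398 − 400.81)/4.843 = -0.5802; ½·erfc(-0.5802) = 0.7940.
C = 14.5 × 0.7940 = 11.5 mg/L.

11.5 mg/L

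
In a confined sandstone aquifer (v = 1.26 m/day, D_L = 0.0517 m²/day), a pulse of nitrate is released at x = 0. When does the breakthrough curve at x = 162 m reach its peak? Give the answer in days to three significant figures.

For the 1D instantaneous-source solution, setting ∂C/∂t = 0 at fixed x gives v²t² + 2Dt − x² = 0, so t = (√(D² + v²x²) − D)/v².
√(D² + v²x²) = √(0.0517² + 1.26² × 162²) = 204.1; v² = 1.5876.
t = (204.1 − 0.0517)/1.5876 = 129 days (vs. the pure-advection estimate x/v = 129 d).

129 days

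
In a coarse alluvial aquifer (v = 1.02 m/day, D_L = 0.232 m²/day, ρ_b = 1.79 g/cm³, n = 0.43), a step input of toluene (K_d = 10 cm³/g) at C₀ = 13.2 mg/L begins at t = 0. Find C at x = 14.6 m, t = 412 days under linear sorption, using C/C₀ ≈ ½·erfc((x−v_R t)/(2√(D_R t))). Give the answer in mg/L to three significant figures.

Retardation factor R = 1 + ρ_b·K_d/n = 1 + 1.79 × 10/0.43 = 42.63.
Sorption retards both mechanisms: v_R = v/R = 0.02393 m/day, D_R = D/R = 0.005442 m²/day.
v_R·t = 0.02393 × 412 = 9.85916 m; 2√(D_R t) = 2.995 m; argument = (14.6 − 9.85916)/2.995 = 1.583.
C = C₀ × ½·erfc(1.583) = 13.2 × 0.01259 = 0.166 mg/L.

0.166 mg/L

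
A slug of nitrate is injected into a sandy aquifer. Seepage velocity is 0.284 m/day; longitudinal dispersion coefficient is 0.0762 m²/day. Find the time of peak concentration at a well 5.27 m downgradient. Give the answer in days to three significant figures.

17.6 days

For the 1D instantaneous-source solution, setting ∂C/∂t = 0 at fixed x gives v²t² + 2Dt − x² = 0, so t = (√(D² + v²x²) − D)/v².
√(D² + v²x²) = √(0.0762² + 0.284² × 5.27²) = 1.499; v² = 0.080656.
t = (1.499 − 0.0762)/0.080656 = 17.6 days (vs. the pure-advection estimate x/v = 18.6 d).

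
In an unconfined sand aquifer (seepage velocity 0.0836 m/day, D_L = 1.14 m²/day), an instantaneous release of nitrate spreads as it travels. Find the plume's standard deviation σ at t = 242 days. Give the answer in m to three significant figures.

Dispersive spreading gives a Gaussian with σ² = 2Dt; advection only shifts the center.
σ = √(2 × 1.14 × 242) = 23.5 m.

23.5 m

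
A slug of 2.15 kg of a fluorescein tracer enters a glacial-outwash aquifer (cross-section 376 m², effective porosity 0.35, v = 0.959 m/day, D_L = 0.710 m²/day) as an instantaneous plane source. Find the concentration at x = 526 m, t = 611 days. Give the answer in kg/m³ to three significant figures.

2.79e-05 kg/m³

For an instantaneous plane source, C(x,t) = M/(n_e·A·√(4πDt)) · exp(−(x−vt)²/(4Dt)), with n_e·A the pore (flow) area.
Plume center vt = 0.959 × 611 = 585.949 m, so the well at 526 m is 59.949 m upgradient of the peak.
√(4πDt) = 73.83 m, giving peak height M/(n_e·A·√(4πDt)) = 2.15/(0.35 × 376 × 73.83) = 0.0002213 kg/m³.
(x−vt)²/(4Dt) = (-59.949)²/(4 × 0.710 × 611) = 2.071; exp(−2.071) = 0.1261.
C = 0.0002213 × 0.1261 = 2.79e-05 kg/m³.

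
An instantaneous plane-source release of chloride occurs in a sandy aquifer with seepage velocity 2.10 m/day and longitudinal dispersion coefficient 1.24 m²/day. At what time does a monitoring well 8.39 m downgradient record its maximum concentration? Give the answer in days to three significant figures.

For the 1D instantaneous-source solution, setting ∂C/∂t = 0 at fixed x gives v²t² + 2Dt − x² = 0, so t = (√(D² + v²x²) − D)/v².
√(D² + v²x²) = √(1.24² + 2.10² × 8.39²) = 17.66; v² = 4.41.
t = (17.66 − 1.24)/4.41 = 3.72 days (vs. the pure-advection estimate x/v = 4.00 d).

3.72 days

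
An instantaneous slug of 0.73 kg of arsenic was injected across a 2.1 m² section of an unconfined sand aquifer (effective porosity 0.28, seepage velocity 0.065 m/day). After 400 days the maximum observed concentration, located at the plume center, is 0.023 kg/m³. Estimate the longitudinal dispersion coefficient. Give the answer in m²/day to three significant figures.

0.580 m²/day

At the plume center C_max = M/(n_e·A·√(4πDt)), so D = M²/(4πt·(n_e·A·C_max)²).
n_e·A·C_max = 0.28 × 2.1 × 0.023 = 0.01352 kg/m.
D = 0.73²/(4π × 400 × 0.01352²) = 0.580 m²/day.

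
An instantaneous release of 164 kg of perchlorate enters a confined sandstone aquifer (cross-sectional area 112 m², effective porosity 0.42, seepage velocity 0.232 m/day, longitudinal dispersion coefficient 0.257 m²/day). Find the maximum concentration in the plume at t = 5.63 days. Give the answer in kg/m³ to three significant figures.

0.818 kg/m³

The peak of an instantaneous 1D plume sits at x = vt; there the Gaussian factor is 1 and C_max = M/(n_e·A·√(4πDt)), where n_e·A is the pore area the mass is dissolved in.
√(4πDt) = √(4π × 0.257 × 5.63) = 4.264 m, so C_max = 164/(0.42 × 112 × 4.264) = 0.818 kg/m³.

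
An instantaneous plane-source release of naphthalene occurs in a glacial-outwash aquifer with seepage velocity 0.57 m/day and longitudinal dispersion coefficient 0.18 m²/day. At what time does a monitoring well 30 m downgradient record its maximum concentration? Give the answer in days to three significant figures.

For the 1D instantaneous-source solution, setting ∂C/∂t = 0 at fixed x gives v²t² + 2Dt − x² = 0, so t = (√(D² + v²x²) − D)/v².
√(D² + v²x²) = √(0.18² + 0.57² × 30²) = 17.10; v² = 0.3249.
t = (17.10 − 0.18)/0.3249 = 52.1 days (vs. the pure-advection estimate x/v = 52.6 d).

52.1 days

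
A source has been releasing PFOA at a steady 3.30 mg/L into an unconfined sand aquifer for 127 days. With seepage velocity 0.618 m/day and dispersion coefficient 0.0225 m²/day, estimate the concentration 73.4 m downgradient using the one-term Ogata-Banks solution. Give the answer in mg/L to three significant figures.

3.24 mg/L

For a continuous step input, C/C₀ ≈ ½·erfc((x−vt)/(2√(Dt))).
vt = 0.618 × 127 = 78.486 m and 2√(Dt) = 2√(0.0225 × 127) = 3.381 m.
Argument (x−vt)/(2√(Dt)) = (73.4 − 78.486)/3.381 = -1.504; ½·erfc(-1.504) = 0.9833.
C = 3.30 × 0.9833 = 3.24 mg/L.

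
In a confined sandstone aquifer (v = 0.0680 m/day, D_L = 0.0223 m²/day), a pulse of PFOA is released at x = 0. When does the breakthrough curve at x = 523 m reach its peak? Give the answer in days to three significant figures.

For the 1D instantaneous-source solution, setting ∂C/∂t = 0 at fixed x gives v²t² + 2Dt − x² = 0, so t = (√(D² + v²x²) − D)/v².
√(D² + v²x²) = √(0.0223² + 0.0680² × 523²) = 35.56; v² = 0.004624.
t = (35.56 − 0.0223)/0.004624 = 7690 days (vs. the pure-advection estimate x/v = 7690 d).

7690 days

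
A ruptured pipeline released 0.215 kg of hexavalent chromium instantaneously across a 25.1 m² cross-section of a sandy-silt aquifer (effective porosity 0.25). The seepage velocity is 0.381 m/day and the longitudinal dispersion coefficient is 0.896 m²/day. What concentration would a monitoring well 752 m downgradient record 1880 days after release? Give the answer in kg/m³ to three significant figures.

For an instantaneous plane source, C(x,t) = M/(n_e·A·√(4πDt)) · exp(−(x−vt)²/(4Dt)), with n_e·A the pore (flow) area.
Plume center vt = 0.381 × 1880 = 716.28 m, so the well at 752 m is 35.72 m downgradient of the peak.
√(4πDt) = 145.5 m, giving peak height M/(n_e·A·√(4πDt)) = 0.215/(0.25 × 25.1 × 145.5) = 0.0002355 kg/m³.
(x−vt)²/(4Dt) = (35.72)²/(4 × 0.896 × 1880) = 0.1894; exp(−0.1894) = 0.8275.
C = 0.0002355 × 0.8275 = 0.000195 kg/m³.

0.000195 kg/m³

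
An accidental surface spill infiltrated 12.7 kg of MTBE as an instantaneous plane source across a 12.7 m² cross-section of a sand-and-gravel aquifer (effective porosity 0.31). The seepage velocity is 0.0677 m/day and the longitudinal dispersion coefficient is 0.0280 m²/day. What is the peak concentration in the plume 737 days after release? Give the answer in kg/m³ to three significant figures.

0.200 kg/m³

The peak of an instantaneous 1D plume sits at x = vt; there the Gaussian factor is 1 and C_max = M/(n_e·A·√(4πDt)), where n_e·A is the pore area the mass is dissolved in.
√(4πDt) = √(4π × 0.0280 × 737) = 16.10 m, so C_max = 12.7/(0.31 × 12.7 × 16.10) = 0.200 kg/m³.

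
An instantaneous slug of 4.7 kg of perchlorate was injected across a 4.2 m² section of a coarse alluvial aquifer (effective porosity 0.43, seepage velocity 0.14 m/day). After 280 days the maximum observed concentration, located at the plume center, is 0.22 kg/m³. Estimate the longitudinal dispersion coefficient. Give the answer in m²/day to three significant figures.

At the plume center C_max = M/(n_e·A·√(4πDt)), so D = M²/(4πt·(n_e·A·C_max)²).
n_e·A·C_max = 0.43 × 4.2 × 0.22 = 0.3973 kg/m.
D = 4.7²/(4π × 280 × 0.3973²) = 0.0398 m²/day.

0.0398 m²/day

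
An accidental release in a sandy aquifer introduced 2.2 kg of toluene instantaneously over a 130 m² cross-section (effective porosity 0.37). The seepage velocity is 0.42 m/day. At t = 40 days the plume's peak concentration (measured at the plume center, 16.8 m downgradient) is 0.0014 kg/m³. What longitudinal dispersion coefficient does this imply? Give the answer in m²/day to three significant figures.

At the plume center C_max = M/(n_e·A·√(4πDt)), so D = M²/(4πt·(n_e·A·C_max)²).
n_e·A·C_max = 0.37 × 130 × 0.0014 = 0.06734 kg/m.
D = 2.2²/(4π × 40 × 0.06734²) = 2.12 m²/day.

2.12 m²/day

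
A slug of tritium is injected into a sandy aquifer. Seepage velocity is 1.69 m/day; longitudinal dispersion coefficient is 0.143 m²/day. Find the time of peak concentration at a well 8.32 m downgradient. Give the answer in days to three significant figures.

4.87 days

For the 1D instantaneous-source solution, setting ∂C/∂t = 0 at fixed x gives v²t² + 2Dt − x² = 0, so t = (√(D² + v²x²) − D)/v².
√(D² + v²x²) = √(0.143² + 1.69² × 8.32²) = 14.06; v² = 2.8561.
t = (14.06 − 0.143)/2.8561 = 4.87 days (vs. the pure-advection estimate x/v = 4.92 d).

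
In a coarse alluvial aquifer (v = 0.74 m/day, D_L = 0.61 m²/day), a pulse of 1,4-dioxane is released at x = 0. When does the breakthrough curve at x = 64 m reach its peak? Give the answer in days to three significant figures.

85.4 days

For the 1D instantaneous-source solution, setting ∂C/∂t = 0 at fixed x gives v²t² + 2Dt − x² = 0, so t = (√(D² + v²x²) − D)/v².
√(D² + v²x²) = √(0.61² + 0.74² × 64²) = 47.36; v² = 0.5476.
t = (47.36 − 0.61)/0.5476 = 85.4 days (vs. the pure-advection estimate x/v = 86.5 d).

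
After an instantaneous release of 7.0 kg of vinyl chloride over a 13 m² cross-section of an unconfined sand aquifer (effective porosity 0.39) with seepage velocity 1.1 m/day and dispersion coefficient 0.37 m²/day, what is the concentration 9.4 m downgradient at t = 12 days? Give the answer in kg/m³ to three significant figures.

0.0820 kg/m³

For an instantaneous plane source, C(x,t) = M/(n_e·A·√(4πDt)) · exp(−(x−vt)²/(4Dt)), with n_e·A the pore (flow) area.
Plume center vt = 1.1 × 12 = 13.2 m, so the well at 9.4 m is 3.8 m upgradient of the peak.
√(4πDt) = 7.470 m, giving peak height M/(n_e·A·√(4πDt)) = 7.0/(0.39 × 13 × 7.470) = 0.1848 kg/m³.
(x−vt)²/(4Dt) = (-3.8)²/(4 × 0.37 × 12) = 0.8131; exp(−0.8131) = 0.4435.
C = 0.1848 × 0.4435 = 0.0820 kg/m³.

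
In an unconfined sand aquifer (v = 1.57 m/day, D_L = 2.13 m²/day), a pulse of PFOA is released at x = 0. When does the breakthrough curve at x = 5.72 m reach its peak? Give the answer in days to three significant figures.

For the 1D instantaneous-source solution, setting ∂C/∂t = 0 at fixed x gives v²t² + 2Dt − x² = 0, so t = (√(D² + v²x²) − D)/v².
√(D² + v²x²) = √(2.13² + 1.57² × 5.72²) = 9.230; v² = 2.4649.
t = (9.230 − 2.13)/2.4649 = 2.88 days (vs. the pure-advection estimate x/v = 3.64 d).

2.88 days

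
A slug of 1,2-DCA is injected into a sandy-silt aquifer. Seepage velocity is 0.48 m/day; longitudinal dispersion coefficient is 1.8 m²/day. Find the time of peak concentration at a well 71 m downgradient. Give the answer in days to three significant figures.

140 days

For the 1D instantaneous-source solution, setting ∂C/∂t = 0 at fixed x gives v²t² + 2Dt − x² = 0, so t = (√(D² + v²x²) − D)/v².
√(D² + v²x²) = √(1.8² + 0.48² × 71²) = 34.13; v² = 0.2304.
t = (34.13 − 1.8)/0.2304 = 140 days (vs. the pure-advection estimate x/v = 148 d).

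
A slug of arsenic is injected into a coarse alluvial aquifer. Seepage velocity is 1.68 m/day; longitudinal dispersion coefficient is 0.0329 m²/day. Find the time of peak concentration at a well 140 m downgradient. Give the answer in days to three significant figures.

83.3 days

For the 1D instantaneous-source solution, setting ∂C/∂t = 0 at fixed x gives v²t² + 2Dt − x² = 0, so t = (√(D² + v²x²) − D)/v².
√(D² + v²x²) = √(0.0329² + 1.68² × 140²) = 235.2; v² = 2.8224.
t = (235.2 − 0.0329)/2.8224 = 83.3 days (vs. the pure-advection estimate x/v = 83.3 d).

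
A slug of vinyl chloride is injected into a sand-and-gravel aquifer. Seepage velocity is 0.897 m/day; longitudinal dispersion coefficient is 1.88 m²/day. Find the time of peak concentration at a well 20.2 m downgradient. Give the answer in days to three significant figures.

For the 1D instantaneous-source solution, setting ∂C/∂t = 0 at fixed x gives v²t² + 2Dt − x² = 0, so t = (√(D² + v²x²) − D)/v².
√(D² + v²x²) = √(1.88² + 0.897² × 20.2²) = 18.22; v² = 0.804609.
t = (18.22 − 1.88)/0.804609 = 20.3 days (vs. the pure-advection estimate x/v = 22.5 d).

20.3 days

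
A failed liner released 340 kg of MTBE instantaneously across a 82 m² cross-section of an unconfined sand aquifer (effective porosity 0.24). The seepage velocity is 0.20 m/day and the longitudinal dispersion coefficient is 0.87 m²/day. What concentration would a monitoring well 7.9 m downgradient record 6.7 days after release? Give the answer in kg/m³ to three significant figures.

For an instantaneous plane source, C(x,t) = M/(n_e·A·√(4πDt)) · exp(−(x−vt)²/(4Dt)), with n_e·A the pore (flow) area.
Plume center vt = 0.20 × 6.7 = 1.34 m, so the well at 7.9 m is 6.56 m downgradient of the peak.
√(4πDt) = 8.559 m, giving peak height M/(n_e·A·√(4πDt)) = 340/(0.24 × 82 × 8.559) = 2.019 kg/m³.
(x−vt)²/(4Dt) = (6.56)²/(4 × 0.87 × 6.7) = 1.846; exp(−1.846) = 0.1579.
C = 2.019 × 0.1579 = 0.319 kg/m³.

0.319 kg/m³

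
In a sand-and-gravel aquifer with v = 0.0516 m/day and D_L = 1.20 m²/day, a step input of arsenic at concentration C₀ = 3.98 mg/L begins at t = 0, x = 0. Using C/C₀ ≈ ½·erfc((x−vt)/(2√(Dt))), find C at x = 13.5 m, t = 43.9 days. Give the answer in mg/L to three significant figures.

For a continuous step input, C/C₀ ≈ ½·erfc((x−vt)/(2√(Dt))).
vt = 0.0516 × 43.9 = 2.26524 m and 2√(Dt) = 2√(1.20 × 43.9) = 14.52 m.
Argument (x−vt)/(2√(Dt)) = (13.5 − 2.26524)/14.52 = 0.7737; ½·erfc(0.7737) = 0.1369.
C = 3.98 × 0.1369 = 0.545 mg/L.

0.545 mg/L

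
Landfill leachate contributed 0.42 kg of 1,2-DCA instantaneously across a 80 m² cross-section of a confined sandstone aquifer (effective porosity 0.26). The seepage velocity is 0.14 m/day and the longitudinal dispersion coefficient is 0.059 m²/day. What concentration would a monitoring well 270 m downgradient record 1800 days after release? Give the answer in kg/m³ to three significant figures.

For an instantaneous plane source, C(x,t) = M/(n_e·A·√(4πDt)) · exp(−(x−vt)²/(4Dt)), with n_e·A the pore (flow) area.
Plume center vt = 0.14 × 1800 = 252 m, so the well at 270 m is 18 m downgradient of the peak.
√(4πDt) = 36.53 m, giving peak height M/(n_e·A·√(4πDt)) = 0.42/(0.26 × 80 × 36.53) = 0.0005528 kg/m³.
(x−vt)²/(4Dt) = (18)²/(4 × 0.059 × 1800) = 0.7627; exp(−0.7627) = 0.4664.
C = 0.0005528 × 0.4664 = 0.000258 kg/m³.

0.000258 kg/m³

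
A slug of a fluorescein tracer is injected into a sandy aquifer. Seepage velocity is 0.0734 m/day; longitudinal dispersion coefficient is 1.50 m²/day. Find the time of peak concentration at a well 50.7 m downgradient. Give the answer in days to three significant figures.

466 days

For the 1D instantaneous-source solution, setting ∂C/∂t = 0 at fixed x gives v²t² + 2Dt − x² = 0, so t = (√(D² + v²x²) − D)/v².
√(D² + v²x²) = √(1.50² + 0.0734² × 50.7²) = 4.012; v² = 0.00538756.
t = (4.012 − 1.50)/0.00538756 = 466 days (vs. the pure-advection estimate x/v = 691 d).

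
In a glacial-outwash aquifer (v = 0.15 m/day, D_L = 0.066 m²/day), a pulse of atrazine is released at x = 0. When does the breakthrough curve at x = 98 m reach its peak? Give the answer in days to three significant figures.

650 days

For the 1D instantaneous-source solution, setting ∂C/∂t = 0 at fixed x gives v²t² + 2Dt − x² = 0, so t = (√(D² + v²x²) − D)/v².
√(D² + v²x²) = √(0.066² + 0.15² × 98²) = 14.70; v² = 0.0225.
t = (14.70 − 0.066)/0.0225 = 650 days (vs. the pure-advection estimate x/v = 653 d).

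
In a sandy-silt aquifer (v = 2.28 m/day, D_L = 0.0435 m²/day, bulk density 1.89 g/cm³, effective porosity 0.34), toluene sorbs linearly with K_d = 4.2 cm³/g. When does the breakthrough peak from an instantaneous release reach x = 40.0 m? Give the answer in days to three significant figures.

427 days

Retardation factor R = 1 + ρ_b·K_d/n = 1 + 1.89 × 4.2/0.34 = 24.35.
Sorption retards both mechanisms: v_R = v/R = 0.09363 m/day, D_R = D/R = 0.001786 m²/day.
Peak time from v_R²t² + 2D_R t − x² = 0: t = (√(D_R² + v_R²x²) − D_R)/v_R².
√(D_R² + v_R²x²) = √(0.001786² + 0.09363² × 40.0²) = 3.745; v_R² = 0.008767.
t = (3.745 − 0.001786)/0.008767 = 427 days.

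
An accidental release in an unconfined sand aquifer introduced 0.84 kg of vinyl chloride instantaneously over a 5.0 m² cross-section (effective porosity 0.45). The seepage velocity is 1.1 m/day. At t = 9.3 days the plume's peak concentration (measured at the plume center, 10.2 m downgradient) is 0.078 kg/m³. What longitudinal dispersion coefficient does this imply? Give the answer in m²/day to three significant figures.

At the plume center C_max = M/(n_e·A·√(4πDt)), so D = M²/(4πt·(n_e·A·C_max)²).
n_e·A·C_max = 0.45 × 5.0 × 0.078 = 0.1755 kg/m.
D = 0.84²/(4π × 9.3 × 0.1755²) = 0.196 m²/day.

0.196 m²/day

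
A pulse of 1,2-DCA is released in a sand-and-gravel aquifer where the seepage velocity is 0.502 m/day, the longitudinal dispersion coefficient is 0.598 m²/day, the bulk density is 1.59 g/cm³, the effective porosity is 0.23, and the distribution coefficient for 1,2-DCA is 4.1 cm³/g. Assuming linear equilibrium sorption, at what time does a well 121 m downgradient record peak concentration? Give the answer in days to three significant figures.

7000 days

Retardation factor R = 1 + ρ_b·K_d/n = 1 + 1.59 × 4.1/0.23 = 29.34.
Sorption retards both mechanisms: v_R = v/R = 0.01711 m/day, D_R = D/R = 0.02038 m²/day.
Peak time from v_R²t² + 2D_R t − x² = 0: t = (√(D_R² + v_R²x²) − D_R)/v_R².
√(D_R² + v_R²x²) = √(0.02038² + 0.01711² × 121²) = 2.070; v_R² = 0.0002928.
t = (2.070 − 0.02038)/0.0002928 = 7000 days.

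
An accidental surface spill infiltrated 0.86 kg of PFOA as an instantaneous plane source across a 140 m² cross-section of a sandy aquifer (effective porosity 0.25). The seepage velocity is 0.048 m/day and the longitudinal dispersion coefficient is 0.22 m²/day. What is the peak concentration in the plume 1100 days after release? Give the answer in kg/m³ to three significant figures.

The peak of an instantaneous 1D plume sits at x = vt; there the Gaussian factor is 1 and C_max = M/(n_e·A·√(4πDt)), where n_e·A is the pore area the mass is dissolved in.
√(4πDt) = √(4π × 0.22 × 1100) = 55.15 m, so C_max = 0.86/(0.25 × 140 × 55.15) = 0.000446 kg/m³.

0.000446 kg/m³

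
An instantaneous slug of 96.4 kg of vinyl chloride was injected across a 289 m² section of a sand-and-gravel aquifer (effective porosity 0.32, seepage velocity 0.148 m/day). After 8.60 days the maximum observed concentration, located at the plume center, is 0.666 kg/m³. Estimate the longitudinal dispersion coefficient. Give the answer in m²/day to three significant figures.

At the plume center C_max = M/(n_e·A·√(4πDt)), so D = M²/(4πt·(n_e·A·C_max)²).
n_e·A·C_max = 0.32 × 289 × 0.666 = 61.59 kg/m.
D = 96.4²/(4π × 8.60 × 61.59²) = 0.0227 m²/day.

0.0227 m²/day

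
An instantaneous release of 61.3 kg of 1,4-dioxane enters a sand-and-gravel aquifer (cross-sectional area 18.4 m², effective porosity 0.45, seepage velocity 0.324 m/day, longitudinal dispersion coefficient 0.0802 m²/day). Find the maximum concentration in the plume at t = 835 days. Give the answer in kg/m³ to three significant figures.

The peak of an instantaneous 1D plume sits at x = vt; there the Gaussian factor is 1 and C_max = M/(n_e·A·√(4πDt)), where n_e·A is the pore area the mass is dissolved in.
√(4πDt) = √(4π × 0.0802 × 835) = 29.01 m, so C_max = 61.3/(0.45 × 18.4 × 29.01) = 0.255 kg/m³.

0.255 kg/m³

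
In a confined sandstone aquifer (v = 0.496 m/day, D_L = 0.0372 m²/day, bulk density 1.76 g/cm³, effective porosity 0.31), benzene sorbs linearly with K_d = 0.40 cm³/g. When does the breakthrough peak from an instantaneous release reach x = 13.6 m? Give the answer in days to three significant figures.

Retardation factor R = 1 + ρ_b·K_d/n = 1 + 1.76 × 0.40/0.31 = 3.271.
Sorption retards both mechanisms: v_R = v/R = 0.1516 m/day, D_R = D/R = 0.01137 m²/day.
Peak time from v_R²t² + 2D_R t − x² = 0: t = (√(D_R² + v_R²x²) − D_R)/v_R².
√(D_R² + v_R²x²) = √(0.01137² + 0.1516² × 13.6²) = 2.062; v_R² = 0.02298.
t = (2.062 − 0.01137)/0.02298 = 89.2 days.

89.2 days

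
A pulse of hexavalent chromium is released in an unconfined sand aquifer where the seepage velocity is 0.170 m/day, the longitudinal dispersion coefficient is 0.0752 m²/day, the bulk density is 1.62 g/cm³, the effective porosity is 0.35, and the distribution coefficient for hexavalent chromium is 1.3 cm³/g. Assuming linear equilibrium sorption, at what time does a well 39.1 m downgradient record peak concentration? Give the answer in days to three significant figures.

1600 days

Retardation factor R = 1 + ρ_b·K_d/n = 1 + 1.62 × 1.3/0.35 = 7.017.
Sorption retards both mechanisms: v_R = v/R = 0.02423 m/day, D_R = D/R = 0.01072 m²/day.
Peak time from v_R²t² + 2D_R t − x² = 0: t = (√(D_R² + v_R²x²) − D_R)/v_R².
√(D_R² + v_R²x²) = √(0.01072² + 0.02423² × 39.1²) = 0.9475; v_R² = 0.0005871.
t = (0.9475 − 0.01072)/0.0005871 = 1600 days.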